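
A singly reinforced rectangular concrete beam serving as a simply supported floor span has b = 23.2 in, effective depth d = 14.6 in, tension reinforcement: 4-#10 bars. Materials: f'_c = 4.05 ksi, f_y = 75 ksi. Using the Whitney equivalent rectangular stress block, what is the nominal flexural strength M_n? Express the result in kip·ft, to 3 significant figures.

M_n ≈ 388 kip·ft

A_s = 4 × 1.27 = 5.08 in².
T = A_s f_y = 5.08 × 75 = 381 kips.
a = T/(0.85 f'_c b) = 381/(0.85 × 4.05 × 23.2) = 4.770 in.
M_n = T(d − a/2) = 381 × (14.6 − 2.385) = 4653.9 kip·in = 4653.9/12 = 387.83 kip·ft.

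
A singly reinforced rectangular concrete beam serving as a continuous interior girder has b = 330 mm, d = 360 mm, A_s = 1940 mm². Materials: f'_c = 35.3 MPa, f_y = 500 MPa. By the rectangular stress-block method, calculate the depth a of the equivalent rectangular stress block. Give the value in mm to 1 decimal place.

a ≈ 98.0 mm

T = A_s f_y = 1940 × 500 = 970000 N = 970 kN.
Setting C = 0.85 f'_c a b equal to T: a = 970000/(0.85 × 35.3 × 330) = 98.0 mm.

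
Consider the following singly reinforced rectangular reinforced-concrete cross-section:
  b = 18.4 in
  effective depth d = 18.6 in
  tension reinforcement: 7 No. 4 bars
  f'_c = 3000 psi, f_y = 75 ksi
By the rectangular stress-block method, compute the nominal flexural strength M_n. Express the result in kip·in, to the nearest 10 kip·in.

M_n ≈ 1840 kip·in

A_s = 7 × 0.2 = 1.4 in².
T = A_s f_y = 1.4 × 75 = 105 kips.
a = T/(0.85 f'_c b) = 105/(0.85 × 3 × 18.4) = 2.238 in.
M_n = T(d − a/2) = 105 × (18.6 − 1.119) = 1835.5 kip·in.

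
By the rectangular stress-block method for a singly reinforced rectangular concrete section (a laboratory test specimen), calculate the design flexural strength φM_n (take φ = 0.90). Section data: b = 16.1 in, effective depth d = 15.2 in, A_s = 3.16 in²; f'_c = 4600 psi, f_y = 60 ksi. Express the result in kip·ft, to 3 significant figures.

T = A_s f_y = 3.16 × 60 = 189.6 kips.
a = T/(0.85 f'_c b) = 189.6/(0.85 × 4.6 × 16.1) = 3.012 in.
M_n = T(d − a/2) = 189.6 × (15.2 − 1.506) = 2596.4 kip·in = 2596.4/12 = 216.37 kip·ft.
φM_n = 0.90 × 216.37 = 194.73 kip·ft.

φM_n ≈ 195 kip·ft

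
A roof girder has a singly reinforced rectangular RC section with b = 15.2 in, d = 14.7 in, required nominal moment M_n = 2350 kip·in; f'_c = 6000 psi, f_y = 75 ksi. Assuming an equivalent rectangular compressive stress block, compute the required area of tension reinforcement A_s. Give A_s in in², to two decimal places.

From M_n = 0.85 f'_c a b (d − a/2):
a = d − √(d² − 2M_n/(0.85 f'_c b)) = 14.7 − √(14.7² − 2 × 2350/(0.85 × 6 × 15.2)) = 2.232 in.
A_s = 0.85 f'_c a b / f_y = 0.85 × 6 × 2.232 × 15.2 / 75 = 2.307 in².

A_s ≈ 2.31 in²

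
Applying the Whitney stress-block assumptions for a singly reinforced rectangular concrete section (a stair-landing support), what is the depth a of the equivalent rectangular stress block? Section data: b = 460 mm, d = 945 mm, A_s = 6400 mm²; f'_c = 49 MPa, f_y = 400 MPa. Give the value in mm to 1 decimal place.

a ≈ 133.6 mm

T = A_s f_y = 6400 × 400 = 2560000 N = 2560 kN.
Setting C = 0.85 f'_c a b equal to T: a = 2560000/(0.85 × 49 × 460) = 133.6 mm.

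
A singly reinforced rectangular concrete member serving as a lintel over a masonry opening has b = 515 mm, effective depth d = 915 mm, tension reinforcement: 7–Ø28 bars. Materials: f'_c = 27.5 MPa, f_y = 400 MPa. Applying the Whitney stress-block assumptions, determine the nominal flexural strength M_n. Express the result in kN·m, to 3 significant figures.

A_s = 7 × 616 = 4312 mm².
T = A_s f_y = 4312 × 400 = 1724800 N = 1724.8 kN.
From C = T: a = T/(0.85 f'_c b) = 1724800/(0.85 × 27.5 × 515) = 143.28 mm.
M_n = T(d − a/2) = 1724.8 kN × (915 − 71.64) mm = 1454.63 kN·m.

M_n ≈ 1450 kN·m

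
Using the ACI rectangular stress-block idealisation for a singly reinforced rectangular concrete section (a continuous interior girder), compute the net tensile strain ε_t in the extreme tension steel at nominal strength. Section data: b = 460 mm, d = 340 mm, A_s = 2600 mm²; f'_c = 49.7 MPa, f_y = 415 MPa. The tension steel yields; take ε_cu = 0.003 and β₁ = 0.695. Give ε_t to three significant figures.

a = A_s f_y/(0.85 f'_c b) = 55.52 mm.
β₁ = 0.695, so c = a/β₁ = 55.52/0.695 = 79.88 mm.
From the linear strain diagram with ε_cu = 0.003: ε_t = 0.003 (d − c)/c = 0.003 × (340 − 79.88)/79.88 = 0.00977.
Since ε_t ≥ 0.005, the section is tension-controlled.

ε_t ≈ 0.00977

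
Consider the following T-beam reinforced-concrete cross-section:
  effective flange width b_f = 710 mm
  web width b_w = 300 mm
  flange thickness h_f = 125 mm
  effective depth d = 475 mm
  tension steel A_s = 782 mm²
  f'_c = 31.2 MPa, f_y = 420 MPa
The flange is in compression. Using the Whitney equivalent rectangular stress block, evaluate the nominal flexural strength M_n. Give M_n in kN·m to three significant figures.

M_n ≈ 153 kN·m

Tension: T = A_s f_y = 782 × 420 = 328440 N.
Try a within the flange: a = T/(0.85 f'_c b_f) = 328440/(0.85 × 31.2 × 710) = 17.44 mm.
Since a = 17.44 ≤ h_f = 125 mm, the stress block lies entirely in the flange; analyse as a rectangular beam of width b_f.
M_n = T(d − a/2) = 328440 × (475 − 8.72) = 153.15 × 10⁶ N·mm.
M_n = 153.15 kN·m.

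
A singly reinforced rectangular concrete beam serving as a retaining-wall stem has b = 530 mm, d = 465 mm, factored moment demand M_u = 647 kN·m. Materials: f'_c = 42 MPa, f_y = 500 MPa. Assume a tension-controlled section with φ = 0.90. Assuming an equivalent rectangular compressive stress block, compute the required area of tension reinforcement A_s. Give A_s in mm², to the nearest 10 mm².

M_n = M_u/φ = 647/0.90 = 718.889 kN·m.
With M_n = 0.85 f'_c a b (d − a/2), solve the quadratic for a:
a = d − √(d² − 2M_n/(0.85 f'_c b)) = 465 − √(465² − 2 × 718.889×10⁶/(0.85 × 42 × 530)) = 90.52 mm.
A_s = 0.85 f'_c a b / f_y = 0.85 × 42 × 90.52 × 530 / 500 = 3425.5 mm².

A_s ≈ 3430 mm²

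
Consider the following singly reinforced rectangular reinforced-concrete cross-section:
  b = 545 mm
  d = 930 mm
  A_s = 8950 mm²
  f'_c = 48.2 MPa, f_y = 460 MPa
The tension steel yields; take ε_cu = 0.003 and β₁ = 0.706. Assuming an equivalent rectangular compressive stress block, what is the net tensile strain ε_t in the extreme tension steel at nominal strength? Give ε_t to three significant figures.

a = A_s f_y/(0.85 f'_c b) = 184.38 mm.
β₁ = 0.706, so c = a/β₁ = 184.38/0.706 = 261.16 mm.
From the linear strain diagram with ε_cu = 0.003: ε_t = 0.003 (d − c)/c = 0.003 × (930 − 261.16)/261.16 = 0.00768.
Since ε_t ≥ 0.005, the section is tension-controlled.

ε_t ≈ 0.00768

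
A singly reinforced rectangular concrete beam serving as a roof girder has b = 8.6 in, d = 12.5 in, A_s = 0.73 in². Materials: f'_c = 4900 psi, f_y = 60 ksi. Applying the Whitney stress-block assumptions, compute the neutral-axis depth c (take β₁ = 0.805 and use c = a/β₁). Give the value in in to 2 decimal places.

T = A_s f_y = 0.73 × 60 = 43.8 kips.
a = T/(0.85 f'_c b) = 43.8/(0.85 × 4.9 × 8.6) = 1.2228 in.
With β₁ = 0.805, c = a/β₁ = 1.2228/0.805 = 1.52 in.

c ≈ 1.52 in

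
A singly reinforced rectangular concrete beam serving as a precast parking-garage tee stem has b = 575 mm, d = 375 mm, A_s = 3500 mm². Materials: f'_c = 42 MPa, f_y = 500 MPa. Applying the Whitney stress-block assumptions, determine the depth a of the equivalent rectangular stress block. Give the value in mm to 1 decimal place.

T = A_s f_y = 3500 × 500 = 1750000 N = 1750 kN.
Setting C = 0.85 f'_c a b equal to T: a = 1750000/(0.85 × 42 × 575) = 85.3 mm.

a ≈ 85.3 mm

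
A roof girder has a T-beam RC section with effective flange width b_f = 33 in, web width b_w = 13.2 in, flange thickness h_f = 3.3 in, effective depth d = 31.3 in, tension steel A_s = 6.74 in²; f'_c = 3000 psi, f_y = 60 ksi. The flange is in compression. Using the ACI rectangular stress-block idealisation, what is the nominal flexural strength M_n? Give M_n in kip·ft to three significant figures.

M_n ≈ 962 kip·ft

Tension: T = A_s f_y = 6.74 × 60 = 404.4 kips.
Try a within the flange: a = T/(0.85 f'_c b_f) = 404.4/(0.85 × 3 × 33) = 4.806 in.
a = 4.806 > h_f = 3.3 in: the block extends into the web. Split into flange-overhang and web parts.
C_f = 0.85 f'_c (b_f − b_w) h_f = 0.85 × 3 × (33 − 13.2) × 3.3 = 166.6 kips.
Remaining web compression depth: a_w = (T − C_f)/(0.85 f'_c b_w) = (404.4 − 166.6)/(0.85 × 3 × 13.2) = 7.065 in.
M_n = C_f(d − h_f/2) + (T − C_f)(d − a_w/2) = 166.6 × (31.3 − 1.65) + 237.8 × (31.3 − 3.5325) = 4939.7 + 6603.1 = 11542.8 kip·in.
M_n = 11542.8/12 = 961.90 kip·ft.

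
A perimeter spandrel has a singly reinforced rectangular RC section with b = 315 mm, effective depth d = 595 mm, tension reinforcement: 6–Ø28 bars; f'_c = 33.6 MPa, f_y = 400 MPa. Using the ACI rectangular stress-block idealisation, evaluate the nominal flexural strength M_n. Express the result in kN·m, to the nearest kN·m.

M_n ≈ 758 kN·m

A_s = 6 × 616 = 3696 mm².
T = A_s f_y = 3696 × 400 = 1478400 N = 1478.4 kN.
From C = T: a = T/(0.85 f'_c b) = 1478400/(0.85 × 33.6 × 315) = 164.33 mm.
M_n = T(d − a/2) = 1478.4 kN × (595 − 82.165) mm = 758.18 kN·m.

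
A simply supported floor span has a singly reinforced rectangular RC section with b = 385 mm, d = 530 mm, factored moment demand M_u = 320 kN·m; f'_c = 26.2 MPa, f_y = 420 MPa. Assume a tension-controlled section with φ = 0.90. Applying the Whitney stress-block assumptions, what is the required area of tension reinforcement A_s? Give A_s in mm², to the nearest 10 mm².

M_n = M_u/φ = 320/0.90 = 355.556 kN·m.
With M_n = 0.85 f'_c a b (d − a/2), solve the quadratic for a:
a = d − √(d² − 2M_n/(0.85 f'_c b)) = 530 − √(530² − 2 × 355.556×10⁶/(0.85 × 26.2 × 385)) = 85.07 mm.
A_s = 0.85 f'_c a b / f_y = 0.85 × 26.2 × 85.07 × 385 / 420 = 1736.6 mm².

A_s ≈ 1740 mm²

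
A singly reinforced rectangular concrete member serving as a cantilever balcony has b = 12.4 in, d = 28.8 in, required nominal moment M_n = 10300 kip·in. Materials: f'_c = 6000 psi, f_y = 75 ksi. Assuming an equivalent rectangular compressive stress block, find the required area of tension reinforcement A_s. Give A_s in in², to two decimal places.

From M_n = 0.85 f'_c a b (d − a/2):
a = d − √(d² − 2M_n/(0.85 f'_c b)) = 28.8 − √(28.8² − 2 × 10300/(0.85 × 6 × 12.4)) = 6.357 in.
A_s = 0.85 f'_c a b / f_y = 0.85 × 6 × 6.357 × 12.4 / 75 = 5.360 in².

A_s ≈ 5.36 in²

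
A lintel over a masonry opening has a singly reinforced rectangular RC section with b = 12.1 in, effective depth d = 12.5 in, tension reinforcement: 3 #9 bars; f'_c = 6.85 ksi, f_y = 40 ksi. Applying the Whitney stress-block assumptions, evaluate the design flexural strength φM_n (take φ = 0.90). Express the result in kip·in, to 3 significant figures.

φM_n ≈ 1260 kip·in

A_s = 3 × 1 = 3 in².
T = A_s f_y = 3 × 40 = 120 kips.
a = T/(0.85 f'_c b) = 120/(0.85 × 6.85 × 12.1) = 1.703 in.
M_n = T(d − a/2) = 120 × (12.5 − 0.8515) = 1397.8 kip·in.
φM_n = 0.90 × 1397.8 = 1258.0 kip·in.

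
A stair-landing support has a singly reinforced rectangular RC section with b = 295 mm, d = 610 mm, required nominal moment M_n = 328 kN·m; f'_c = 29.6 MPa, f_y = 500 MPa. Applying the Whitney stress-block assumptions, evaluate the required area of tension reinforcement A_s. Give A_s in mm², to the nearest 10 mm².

With M_n = 0.85 f'_c a b (d − a/2), solve the quadratic for a:
a = d − √(d² − 2M_n/(0.85 f'_c b)) = 610 − √(610² − 2 × 328×10⁶/(0.85 × 29.6 × 295)) = 77.35 mm.
A_s = 0.85 f'_c a b / f_y = 0.85 × 29.6 × 77.35 × 295 / 500 = 1148.2 mm².

A_s ≈ 1150 mm²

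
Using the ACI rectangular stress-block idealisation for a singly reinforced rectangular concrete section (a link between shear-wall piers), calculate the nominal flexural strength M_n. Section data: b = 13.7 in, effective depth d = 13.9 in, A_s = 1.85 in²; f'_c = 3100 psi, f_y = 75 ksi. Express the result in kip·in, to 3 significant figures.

T = A_s f_y = 1.85 × 75 = 138.75 kips.
a = T/(0.85 f'_c b) = 138.75/(0.85 × 3.1 × 13.7) = 3.844 in.
M_n = T(d − a/2) = 138.75 × (13.9 − 1.922) = 1661.9 kip·in.

M_n ≈ 1660 kip·in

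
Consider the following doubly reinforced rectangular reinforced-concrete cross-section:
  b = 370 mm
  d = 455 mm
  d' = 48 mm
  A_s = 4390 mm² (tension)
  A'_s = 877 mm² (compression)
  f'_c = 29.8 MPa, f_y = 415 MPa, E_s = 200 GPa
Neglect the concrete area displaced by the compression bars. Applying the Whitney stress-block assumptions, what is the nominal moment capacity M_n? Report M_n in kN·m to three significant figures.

Assume both tension and compression steel yield.
Net tension couple steel: A_s − A'_s = 3513 mm².
a = (A_s − A'_s) f_y / (0.85 f'_c b) = 1457895/(0.85 × 29.8 × 370) = 155.56 mm.
c = a/β₁ = 155.56/0.837 = 185.85 mm; ε'_s = 0.003(c − d')/c = 0.0022 ≥ f_y/E_s = 0.0021, so compression steel does yield.
M_n = (A_s − A'_s) f_y (d − a/2) + A'_s f_y (d − d') = [1457895 × (455 − 77.78) + 363955 × (455 − 48)] × 10⁻⁶ = 549.95 + 148.13 = 698.08 kN·m.

M_n ≈ 698 kN·m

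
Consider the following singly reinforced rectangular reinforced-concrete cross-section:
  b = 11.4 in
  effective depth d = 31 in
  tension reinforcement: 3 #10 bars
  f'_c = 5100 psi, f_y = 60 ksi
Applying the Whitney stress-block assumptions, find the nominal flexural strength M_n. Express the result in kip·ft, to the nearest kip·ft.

A_s = 3 × 1.27 = 3.81 in².
T = A_s f_y = 3.81 × 60 = 228.6 kips.
a = T/(0.85 f'_c b) = 228.6/(0.85 × 5.1 × 11.4) = 4.626 in.
M_n = T(d − a/2) = 228.6 × (31 − 2.313) = 6557.8 kip·in = 6557.8/12 = 546.48 kip·ft.

M_n ≈ 546 kip·ft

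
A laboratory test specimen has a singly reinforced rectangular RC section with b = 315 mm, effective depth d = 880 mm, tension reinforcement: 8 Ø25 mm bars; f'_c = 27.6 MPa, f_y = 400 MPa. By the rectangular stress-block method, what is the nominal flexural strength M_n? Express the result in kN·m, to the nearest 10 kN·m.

M_n ≈ 1220 kN·m

A_s = 8 × 491 = 3928 mm².
T = A_s f_y = 3928 × 400 = 1571200 N = 1571.2 kN.
From C = T: a = T/(0.85 f'_c b) = 1571200/(0.85 × 27.6 × 315) = 212.61 mm.
M_n = T(d − a/2) = 1571.2 kN × (880 − 106.305) mm = 1215.63 kN·m.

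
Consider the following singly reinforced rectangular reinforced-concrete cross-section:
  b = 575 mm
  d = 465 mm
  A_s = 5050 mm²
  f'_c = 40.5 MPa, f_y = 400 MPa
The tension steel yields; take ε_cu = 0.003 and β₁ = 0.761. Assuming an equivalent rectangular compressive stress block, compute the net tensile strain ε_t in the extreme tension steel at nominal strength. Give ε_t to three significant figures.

ε_t ≈ 0.00740

a = A_s f_y/(0.85 f'_c b) = 102.05 mm.
β₁ = 0.761, so c = a/β₁ = 102.05/0.761 = 134.10 mm.
From the linear strain diagram with ε_cu = 0.003: ε_t = 0.003 (d − c)/c = 0.003 × (465 − 134.10)/134.10 = 0.00740.
Since ε_t ≥ 0.005, the section is tension-controlled.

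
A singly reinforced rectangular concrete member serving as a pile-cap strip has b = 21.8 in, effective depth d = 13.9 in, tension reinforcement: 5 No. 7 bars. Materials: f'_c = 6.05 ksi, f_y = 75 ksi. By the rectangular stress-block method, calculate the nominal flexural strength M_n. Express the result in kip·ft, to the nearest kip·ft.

M_n ≈ 242 kip·ft

A_s = 5 × 0.6 = 3 in².
T = A_s f_y = 3 × 75 = 225 kips.
a = T/(0.85 f'_c b) = 225/(0.85 × 6.05 × 21.8) = 2.007 in.
M_n = T(d − a/2) = 225 × (13.9 − 1.0035) = 2901.7 kip·in = 2901.7/12 = 241.81 kip·ft.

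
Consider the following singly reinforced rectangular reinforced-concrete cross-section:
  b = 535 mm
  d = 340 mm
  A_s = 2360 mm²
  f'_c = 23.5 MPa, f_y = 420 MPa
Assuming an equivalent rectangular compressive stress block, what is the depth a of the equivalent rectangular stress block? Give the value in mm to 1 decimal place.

a ≈ 92.8 mm

T = A_s f_y = 2360 × 420 = 991200 N = 991.2 kN.
Setting C = 0.85 f'_c a b equal to T: a = 991200/(0.85 × 23.5 × 535) = 92.8 mm.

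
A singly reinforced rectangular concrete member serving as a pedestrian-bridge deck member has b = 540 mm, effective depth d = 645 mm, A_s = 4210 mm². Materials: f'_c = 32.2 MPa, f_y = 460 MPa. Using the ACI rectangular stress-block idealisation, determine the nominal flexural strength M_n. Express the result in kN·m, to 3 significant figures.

M_n ≈ 1120 kN·m

T = A_s f_y = 4210 × 460 = 1936600 N = 1936.6 kN.
From C = T: a = T/(0.85 f'_c b) = 1936600/(0.85 × 32.2 × 540) = 131.03 mm.
M_n = T(d − a/2) = 1936.6 kN × (645 − 65.515) mm = 1122.23 kN·m.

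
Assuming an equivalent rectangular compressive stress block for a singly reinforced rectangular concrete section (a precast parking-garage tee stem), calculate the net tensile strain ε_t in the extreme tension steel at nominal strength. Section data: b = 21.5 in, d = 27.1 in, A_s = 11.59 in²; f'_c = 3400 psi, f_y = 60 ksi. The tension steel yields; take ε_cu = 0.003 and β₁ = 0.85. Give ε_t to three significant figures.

a = A_s f_y/(0.85 f'_c b) = 11.192 in.
β₁ = 0.85, so c = a/β₁ = 11.192/0.85 = 13.167 in.
From the linear strain diagram with ε_cu = 0.003: ε_t = 0.003 (d − c)/c = 0.003 × (27.1 − 13.167)/13.167 = 0.00317.
ε_t < 0.004 — the section is over-reinforced for flexure under ACI limits.

ε_t ≈ 0.00317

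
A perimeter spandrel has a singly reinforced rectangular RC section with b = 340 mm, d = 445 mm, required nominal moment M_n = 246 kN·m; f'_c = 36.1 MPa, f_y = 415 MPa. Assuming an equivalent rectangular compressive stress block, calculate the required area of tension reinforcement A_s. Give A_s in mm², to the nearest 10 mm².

A_s ≈ 1420 mm²

With M_n = 0.85 f'_c a b (d − a/2), solve the quadratic for a:
a = d − √(d² − 2M_n/(0.85 f'_c b)) = 445 − √(445² − 2 × 246×10⁶/(0.85 × 36.1 × 340)) = 56.58 mm.
A_s = 0.85 f'_c a b / f_y = 0.85 × 36.1 × 56.58 × 340 / 415 = 1422.4 mm².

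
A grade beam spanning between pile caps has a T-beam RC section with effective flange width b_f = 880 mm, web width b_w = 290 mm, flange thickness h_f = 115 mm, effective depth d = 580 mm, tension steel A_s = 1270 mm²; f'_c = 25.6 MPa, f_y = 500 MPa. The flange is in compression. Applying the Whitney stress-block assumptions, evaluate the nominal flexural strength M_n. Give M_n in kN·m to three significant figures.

Tension: T = A_s f_y = 1270 × 500 = 635000 N.
Try a within the flange: a = T/(0.85 f'_c b_f) = 635000/(0.85 × 25.6 × 880) = 33.16 mm.
Since a = 33.16 ≤ h_f = 115 mm, the stress block lies entirely in the flange; analyse as a rectangular beam of width b_f.
M_n = T(d − a/2) = 635000 × (580 − 16.58) = 357.77 × 10⁶ N·mm.
M_n = 357.77 kN·m.

M_n ≈ 358 kN·m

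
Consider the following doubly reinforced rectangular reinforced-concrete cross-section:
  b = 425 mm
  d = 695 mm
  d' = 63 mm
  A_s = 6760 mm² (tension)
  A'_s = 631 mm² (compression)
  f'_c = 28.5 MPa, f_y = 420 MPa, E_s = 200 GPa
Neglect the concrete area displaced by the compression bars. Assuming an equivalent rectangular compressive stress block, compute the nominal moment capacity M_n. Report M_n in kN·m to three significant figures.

M_n ≈ 1630 kN·m

Assume both tension and compression steel yield.
Net tension couple steel: A_s − A'_s = 6129 mm².
a = (A_s − A'_s) f_y / (0.85 f'_c b) = 2574180/(0.85 × 28.5 × 425) = 250.03 mm.
c = a/β₁ = 250.03/0.846 = 295.54 mm; ε'_s = 0.003(c − d')/c = 0.0024 ≥ f_y/E_s = 0.0021, so compression steel does yield.
M_n = (A_s − A'_s) f_y (d − a/2) + A'_s f_y (d − d') = [2574180 × (695 − 125.015) + 265020 × (695 − 63)] × 10⁻⁶ = 1467.24 + 167.49 = 1634.73 kN·m.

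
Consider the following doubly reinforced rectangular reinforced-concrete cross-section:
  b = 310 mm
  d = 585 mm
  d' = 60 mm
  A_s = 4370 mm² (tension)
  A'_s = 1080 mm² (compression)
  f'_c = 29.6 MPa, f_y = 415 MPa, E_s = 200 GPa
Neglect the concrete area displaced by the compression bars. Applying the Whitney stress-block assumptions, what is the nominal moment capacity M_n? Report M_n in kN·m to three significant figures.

Assume both tension and compression steel yield.
Net tension couple steel: A_s − A'_s = 3290 mm².
a = (A_s − A'_s) f_y / (0.85 f'_c b) = 1365350/(0.85 × 29.6 × 310) = 175.05 mm.
c = a/β₁ = 175.05/0.839 = 208.64 mm; ε'_s = 0.003(c − d')/c = 0.0021 ≥ f_y/E_s = 0.0021, so compression steel does yield.
M_n = (A_s − A'_s) f_y (d − a/2) + A'_s f_y (d − d') = [1365350 × (585 − 87.525) + 448200 × (585 − 60)] × 10⁻⁶ = 679.23 + 235.31 = 914.54 kN·m.

M_n ≈ 915 kN·m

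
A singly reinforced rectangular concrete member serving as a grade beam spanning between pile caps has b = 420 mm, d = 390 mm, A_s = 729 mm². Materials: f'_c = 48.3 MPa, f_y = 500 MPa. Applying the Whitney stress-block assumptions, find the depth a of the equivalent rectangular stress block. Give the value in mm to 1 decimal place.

T = A_s f_y = 729 × 500 = 364500 N = 364.5 kN.
Setting C = 0.85 f'_c a b equal to T: a = 364500/(0.85 × 48.3 × 420) = 21.1 mm.

a ≈ 21.1 mm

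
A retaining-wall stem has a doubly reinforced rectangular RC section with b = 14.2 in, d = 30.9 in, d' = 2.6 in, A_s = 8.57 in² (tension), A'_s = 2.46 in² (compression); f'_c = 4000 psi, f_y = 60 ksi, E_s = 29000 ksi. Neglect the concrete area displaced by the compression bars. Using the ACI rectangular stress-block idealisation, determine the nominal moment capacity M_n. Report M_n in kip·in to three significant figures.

M_n ≈ 14100 kip·in

Assume both steels yield.
a = (A_s − A'_s) f_y/(0.85 f'_c b) = (8.57 − 2.46) × 60/(0.85 × 4 × 14.2) = 7.593 in.
c = a/β₁ = 7.593/0.85 = 8.933 in; ε'_s = 0.003(c − d')/c = 0.0021 ≥ ε_y = 0.0021, so the compression steel yields.
M_n = (A_s − A'_s) f_y (d − a/2) + A'_s f_y (d − d') = 366.6 × (30.9 − 3.7965) + 147.6 × (30.9 − 2.6) = 9936.1 + 4177.1 = 14113.2 kip·in.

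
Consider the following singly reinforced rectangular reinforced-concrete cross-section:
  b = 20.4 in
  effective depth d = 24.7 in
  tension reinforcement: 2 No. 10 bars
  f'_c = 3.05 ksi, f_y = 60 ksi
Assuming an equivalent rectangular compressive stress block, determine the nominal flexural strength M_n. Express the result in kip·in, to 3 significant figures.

A_s = 2 × 1.27 = 2.54 in².
T = A_s f_y = 2.54 × 60 = 152.4 kips.
a = T/(0.85 f'_c b) = 152.4/(0.85 × 3.05 × 20.4) = 2.882 in.
M_n = T(d − a/2) = 152.4 × (24.7 − 1.441) = 3544.7 kip·in.

M_n ≈ 3540 kip·in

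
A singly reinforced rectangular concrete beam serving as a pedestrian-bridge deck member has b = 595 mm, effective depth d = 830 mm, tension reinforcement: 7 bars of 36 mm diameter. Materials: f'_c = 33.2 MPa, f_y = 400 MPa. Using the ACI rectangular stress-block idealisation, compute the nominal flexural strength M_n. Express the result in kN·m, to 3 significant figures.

A_s = 7 × 1018 = 7126 mm².
T = A_s f_y = 7126 × 400 = 2850400 N = 2850.4 kN.
From C = T: a = T/(0.85 f'_c b) = 2850400/(0.85 × 33.2 × 595) = 169.76 mm.
M_n = T(d − a/2) = 2850.4 kN × (830 − 84.88) mm = 2123.89 kN·m.

M_n ≈ 2120 kN·m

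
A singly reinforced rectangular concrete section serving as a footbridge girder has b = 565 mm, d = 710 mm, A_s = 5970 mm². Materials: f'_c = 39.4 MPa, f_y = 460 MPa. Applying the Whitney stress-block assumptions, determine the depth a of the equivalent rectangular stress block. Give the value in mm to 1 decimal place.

a ≈ 145.1 mm

T = A_s f_y = 5970 × 460 = 2746200 N = 2746.2 kN.
Setting C = 0.85 f'_c a b equal to T: a = 2746200/(0.85 × 39.4 × 565) = 145.1 mm.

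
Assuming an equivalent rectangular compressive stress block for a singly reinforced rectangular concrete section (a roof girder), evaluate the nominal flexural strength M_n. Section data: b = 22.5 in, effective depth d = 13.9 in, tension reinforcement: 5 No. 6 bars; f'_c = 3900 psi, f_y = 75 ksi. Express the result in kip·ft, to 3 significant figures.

M_n ≈ 176 kip·ft

A_s = 5 × 0.44 = 2.2 in².
T = A_s f_y = 2.2 × 75 = 165 kips.
a = T/(0.85 f'_c b) = 165/(0.85 × 3.9 × 22.5) = 2.212 in.
M_n = T(d − a/2) = 165 × (13.9 − 1.106) = 2111.0 kip·in = 2111.0/12 = 175.92 kip·ft.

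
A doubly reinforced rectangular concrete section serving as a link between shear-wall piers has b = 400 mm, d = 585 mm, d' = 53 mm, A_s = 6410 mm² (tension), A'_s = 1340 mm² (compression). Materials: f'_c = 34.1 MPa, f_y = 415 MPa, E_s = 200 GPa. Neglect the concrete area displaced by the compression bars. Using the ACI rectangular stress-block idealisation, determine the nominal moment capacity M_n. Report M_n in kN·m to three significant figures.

M_n ≈ 1340 kN·m

Assume both tension and compression steel yield.
Net tension couple steel: A_s − A'_s = 5070 mm².
a = (A_s − A'_s) f_y / (0.85 f'_c b) = 2104050/(0.85 × 34.1 × 400) = 181.48 mm.
c = a/β₁ = 181.48/0.806 = 225.16 mm; ε'_s = 0.003(c − d')/c = 0.0023 ≥ f_y/E_s = 0.0021, so compression steel does yield.
M_n = (A_s − A'_s) f_y (d − a/2) + A'_s f_y (d − d') = [2104050 × (585 − 90.74) + 556100 × (585 − 53)] × 10⁻⁶ = 1039.95 + 295.85 = 1335.80 kN·m.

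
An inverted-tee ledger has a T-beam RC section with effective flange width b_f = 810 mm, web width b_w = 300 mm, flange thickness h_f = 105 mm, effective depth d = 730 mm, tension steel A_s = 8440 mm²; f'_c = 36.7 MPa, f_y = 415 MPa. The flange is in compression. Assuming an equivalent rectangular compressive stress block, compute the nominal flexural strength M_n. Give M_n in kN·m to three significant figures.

M_n ≈ 2290 kN·m

Tension: T = A_s f_y = 8440 × 415 = 3502600 N.
Try a within the flange: a = T/(0.85 f'_c b_f) = 3502600/(0.85 × 36.7 × 810) = 138.62 mm.
a = 138.62 > h_f = 105 mm: the block extends into the web. Split into flange-overhang and web parts.
C_f = 0.85 f'_c (b_f − b_w) h_f = 0.85 × 36.7 × (810 − 300) × 105 = 1670492 N.
Remaining web compression depth: a_w = (T − C_f)/(0.85 f'_c b_w) = (3502600 − 1670492)/(0.85 × 36.7 × 300) = 195.77 mm.
M_n = C_f(d − h_f/2) + (T − C_f)(d − a_w/2) = 1670492 × (730 − 52.5) + 1832108 × (730 − 97.885) = 1131.76 + 1158.10 = 2289.86 × 10⁶ N·mm.
M_n = 2289.86 kN·m.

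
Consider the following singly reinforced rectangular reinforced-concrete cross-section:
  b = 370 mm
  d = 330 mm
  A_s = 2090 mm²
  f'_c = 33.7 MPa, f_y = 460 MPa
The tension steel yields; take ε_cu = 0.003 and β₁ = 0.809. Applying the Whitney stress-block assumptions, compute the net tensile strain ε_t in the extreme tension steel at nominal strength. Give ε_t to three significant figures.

a = A_s f_y/(0.85 f'_c b) = 90.71 mm.
β₁ = 0.809, so c = a/β₁ = 90.71/0.809 = 112.13 mm.
From the linear strain diagram with ε_cu = 0.003: ε_t = 0.003 (d − c)/c = 0.003 × (330 − 112.13)/112.13 = 0.00583.
Since ε_t ≥ 0.005, the section is tension-controlled.

ε_t ≈ 0.00583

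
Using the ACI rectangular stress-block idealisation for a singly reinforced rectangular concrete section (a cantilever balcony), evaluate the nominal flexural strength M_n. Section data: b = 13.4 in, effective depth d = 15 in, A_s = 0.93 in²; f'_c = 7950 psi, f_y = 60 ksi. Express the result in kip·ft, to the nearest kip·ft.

M_n ≈ 68 kip·ft

T = A_s f_y = 0.93 × 60 = 55.8 kips.
a = T/(0.85 f'_c b) = 55.8/(0.85 × 7.95 × 13.4) = 0.616 in.
M_n = T(d − a/2) = 55.8 × (15 − 0.308) = 819.8 kip·in = 819.8/12 = 68.32 kip·ft.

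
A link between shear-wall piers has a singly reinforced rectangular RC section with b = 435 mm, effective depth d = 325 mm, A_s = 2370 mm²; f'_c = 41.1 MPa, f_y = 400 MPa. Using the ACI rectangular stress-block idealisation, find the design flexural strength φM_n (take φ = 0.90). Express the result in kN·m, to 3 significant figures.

T = A_s f_y = 2370 × 400 = 948000 N = 948 kN.
From C = T: a = T/(0.85 f'_c b) = 948000/(0.85 × 41.1 × 435) = 62.38 mm.
M_n = T(d − a/2) = 948 kN × (325 − 31.19) mm = 278.53 kN·m.
φM_n = 0.90 × 278.53 = 250.68 kN·m.

φM_n ≈ 251 kN·m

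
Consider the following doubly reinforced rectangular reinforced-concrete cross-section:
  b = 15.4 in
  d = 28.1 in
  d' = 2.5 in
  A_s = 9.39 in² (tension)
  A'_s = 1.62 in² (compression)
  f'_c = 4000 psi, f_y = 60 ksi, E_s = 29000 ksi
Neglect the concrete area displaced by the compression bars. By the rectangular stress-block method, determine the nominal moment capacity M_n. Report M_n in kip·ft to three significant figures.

Assume both steels yield.
a = (A_s − A'_s) f_y/(0.85 f'_c b) = (9.39 − 1.62) × 60/(0.85 × 4 × 15.4) = 8.904 in.
c = a/β₁ = 8.904/0.85 = 10.475 in; ε'_s = 0.003(c − d')/c = 0.0023 ≥ ε_y = 0.0021, so the compression steel yields.
M_n = (A_s − A'_s) f_y (d − a/2) + A'_s f_y (d − d') = 466.2 × (28.1 − 4.452) + 97.2 × (28.1 − 2.5) = 11024.7 + 2488.3 = 13513.0 kip·in = 13513.0/12 = 1126.08 kip·ft.

M_n ≈ 1130 kip·ft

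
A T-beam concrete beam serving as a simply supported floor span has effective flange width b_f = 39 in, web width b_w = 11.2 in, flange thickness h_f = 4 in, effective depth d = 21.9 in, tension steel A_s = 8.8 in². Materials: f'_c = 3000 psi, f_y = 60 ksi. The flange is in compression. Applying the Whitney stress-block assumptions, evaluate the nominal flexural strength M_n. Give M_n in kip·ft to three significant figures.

Tension: T = A_s f_y = 8.8 × 60 = 528 kips.
Try a within the flange: a = T/(0.85 f'_c b_f) = 528/(0.85 × 3 × 39) = 5.309 in.
a = 5.309 > h_f = 4 in: the block extends into the web. Split into flange-overhang and web parts.
C_f = 0.85 f'_c (b_f − b_w) h_f = 0.85 × 3 × (39 − 11.2) × 4 = 283.6 kips.
Remaining web compression depth: a_w = (T − C_f)/(0.85 f'_c b_w) = (528 − 283.6)/(0.85 × 3 × 11.2) = 8.557 in.
M_n = C_f(d − h_f/2) + (T − C_f)(d − a_w/2) = 283.6 × (21.9 − 2) + 244.4 × (21.9 − 4.2785) = 5643.6 + 4306.7 = 9950.3 kip·in.
M_n = 9950.3/12 = 829.19 kip·ft.

M_n ≈ 829 kip·ft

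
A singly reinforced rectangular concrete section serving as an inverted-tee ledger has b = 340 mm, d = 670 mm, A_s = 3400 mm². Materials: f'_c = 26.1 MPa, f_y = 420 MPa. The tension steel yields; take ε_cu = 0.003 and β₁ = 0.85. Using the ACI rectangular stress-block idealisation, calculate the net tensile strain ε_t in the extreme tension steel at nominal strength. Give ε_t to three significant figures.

ε_t ≈ 0.00602

a = A_s f_y/(0.85 f'_c b) = 189.32 mm.
β₁ = 0.85, so c = a/β₁ = 189.32/0.85 = 222.73 mm.
From the linear strain diagram with ε_cu = 0.003: ε_t = 0.003 (d − c)/c = 0.003 × (670 − 222.73)/222.73 = 0.00602.
Since ε_t ≥ 0.005, the section is tension-controlled.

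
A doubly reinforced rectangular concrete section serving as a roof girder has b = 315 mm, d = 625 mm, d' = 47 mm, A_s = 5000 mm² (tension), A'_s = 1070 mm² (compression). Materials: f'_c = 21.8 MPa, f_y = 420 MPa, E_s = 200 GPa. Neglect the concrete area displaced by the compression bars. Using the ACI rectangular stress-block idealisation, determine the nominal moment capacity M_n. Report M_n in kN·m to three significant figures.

M_n ≈ 1060 kN·m

Assume both tension and compression steel yield.
Net tension couple steel: A_s − A'_s = 3930 mm².
a = (A_s − A'_s) f_y / (0.85 f'_c b) = 1650600/(0.85 × 21.8 × 315) = 282.78 mm.
c = a/β₁ = 282.78/0.85 = 332.68 mm; ε'_s = 0.003(c − d')/c = 0.0026 ≥ f_y/E_s = 0.0021, so compression steel does yield.
M_n = (A_s − A'_s) f_y (d − a/2) + A'_s f_y (d − d') = [1650600 × (625 − 141.39) + 449400 × (625 − 47)] × 10⁻⁶ = 798.25 + 259.75 = 1058.00 kN·m.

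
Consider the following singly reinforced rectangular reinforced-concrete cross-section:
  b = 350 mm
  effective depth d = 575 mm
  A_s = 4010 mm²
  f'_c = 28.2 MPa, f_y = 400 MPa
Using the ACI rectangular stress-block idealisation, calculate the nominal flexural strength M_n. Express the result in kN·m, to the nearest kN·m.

M_n ≈ 769 kN·m

T = A_s f_y = 4010 × 400 = 1604000 N = 1604 kN.
From C = T: a = T/(0.85 f'_c b) = 1604000/(0.85 × 28.2 × 350) = 191.19 mm.
M_n = T(d − a/2) = 1604 kN × (575 − 95.595) mm = 768.97 kN·m.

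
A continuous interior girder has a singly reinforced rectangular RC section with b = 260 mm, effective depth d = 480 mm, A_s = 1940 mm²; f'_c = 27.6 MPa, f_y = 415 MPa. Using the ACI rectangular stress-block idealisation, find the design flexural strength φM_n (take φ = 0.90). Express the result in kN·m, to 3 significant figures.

T = A_s f_y = 1940 × 415 = 805100 N = 805.1 kN.
From C = T: a = T/(0.85 f'_c b) = 805100/(0.85 × 27.6 × 260) = 131.99 mm.
M_n = T(d − a/2) = 805.1 kN × (480 − 65.995) mm = 333.32 kN·m.
φM_n = 0.90 × 333.32 = 299.99 kN·m.

φM_n ≈ 300 kN·m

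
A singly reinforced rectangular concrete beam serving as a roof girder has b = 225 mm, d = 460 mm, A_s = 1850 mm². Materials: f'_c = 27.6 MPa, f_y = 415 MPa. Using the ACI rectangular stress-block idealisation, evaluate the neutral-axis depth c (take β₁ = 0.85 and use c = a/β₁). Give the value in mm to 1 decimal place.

c ≈ 171.1 mm

T = A_s f_y = 1850 × 415 = 767750 N = 767.75 kN.
Setting C = 0.85 f'_c a b equal to T: a = 767750/(0.85 × 27.6 × 225) = 145.449 mm.
With β₁ = 0.85, c = a/β₁ = 145.449/0.85 = 171.1 mm.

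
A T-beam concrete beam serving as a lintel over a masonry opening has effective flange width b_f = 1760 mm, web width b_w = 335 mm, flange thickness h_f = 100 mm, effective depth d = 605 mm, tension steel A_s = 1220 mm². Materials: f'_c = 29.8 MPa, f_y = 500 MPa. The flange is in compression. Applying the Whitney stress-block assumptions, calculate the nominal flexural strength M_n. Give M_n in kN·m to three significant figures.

M_n ≈ 365 kN·m

Tension: T = A_s f_y = 1220 × 500 = 610000 N.
Try a within the flange: a = T/(0.85 f'_c b_f) = 610000/(0.85 × 29.8 × 1760) = 13.68 mm.
Since a = 13.68 ≤ h_f = 100 mm, the stress block lies entirely in the flange; analyse as a rectangular beam of width b_f.
M_n = T(d − a/2) = 610000 × (605 − 6.84) = 364.88 × 10⁶ N·mm.
M_n = 364.88 kN·m.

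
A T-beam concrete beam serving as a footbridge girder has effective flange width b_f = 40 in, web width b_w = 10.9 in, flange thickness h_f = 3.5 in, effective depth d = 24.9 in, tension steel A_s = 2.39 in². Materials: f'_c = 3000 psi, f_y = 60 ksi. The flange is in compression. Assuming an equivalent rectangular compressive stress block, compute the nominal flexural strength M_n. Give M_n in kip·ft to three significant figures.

M_n ≈ 289 kip·ft

Tension: T = A_s f_y = 2.39 × 60 = 143.4 kips.
Try a within the flange: a = T/(0.85 f'_c b_f) = 143.4/(0.85 × 3 × 40) = 1.406 in.
Since a = 1.406 ≤ h_f = 3.5 in, the stress block lies entirely in the flange; analyse as a rectangular beam of width b_f.
M_n = T(d − a/2) = 143.4 × (24.9 − 0.703) = 3469.8 kip·in.
M_n = 3469.8/12 = 289.15 kip·ft.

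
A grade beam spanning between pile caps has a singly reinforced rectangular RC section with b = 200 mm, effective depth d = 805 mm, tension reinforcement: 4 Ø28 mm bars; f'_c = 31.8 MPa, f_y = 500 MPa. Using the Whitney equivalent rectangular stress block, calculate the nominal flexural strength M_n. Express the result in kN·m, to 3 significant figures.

M_n ≈ 851 kN·m

A_s = 4 × 616 = 2464 mm².
T = A_s f_y = 2464 × 500 = 1232000 N = 1232 kN.
From C = T: a = T/(0.85 f'_c b) = 1232000/(0.85 × 31.8 × 200) = 227.89 mm.
M_n = T(d − a/2) = 1232 kN × (805 − 113.945) mm = 851.38 kN·m.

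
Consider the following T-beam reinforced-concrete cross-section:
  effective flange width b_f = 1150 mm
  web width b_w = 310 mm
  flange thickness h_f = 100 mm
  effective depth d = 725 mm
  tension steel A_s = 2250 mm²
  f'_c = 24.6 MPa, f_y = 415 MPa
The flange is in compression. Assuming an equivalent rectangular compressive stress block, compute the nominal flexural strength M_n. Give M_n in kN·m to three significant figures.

M_n ≈ 659 kN·m

Tension: T = A_s f_y = 2250 × 415 = 933750 N.
Try a within the flange: a = T/(0.85 f'_c b_f) = 933750/(0.85 × 24.6 × 1150) = 38.83 mm.
Since a = 38.83 ≤ h_f = 100 mm, the stress block lies entirely in the flange; analyse as a rectangular beam of width b_f.
M_n = T(d − a/2) = 933750 × (725 − 19.415) = 658.84 × 10⁶ N·mm.
M_n = 658.84 kN·m.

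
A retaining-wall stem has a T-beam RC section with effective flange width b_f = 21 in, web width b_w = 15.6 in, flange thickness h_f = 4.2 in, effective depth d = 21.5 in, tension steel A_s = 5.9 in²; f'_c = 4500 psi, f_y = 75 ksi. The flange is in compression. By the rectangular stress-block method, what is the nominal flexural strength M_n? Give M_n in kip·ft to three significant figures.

Tension: T = A_s f_y = 5.9 × 75 = 442.5 kips.
Try a within the flange: a = T/(0.85 f'_c b_f) = 442.5/(0.85 × 4.5 × 21) = 5.509 in.
a = 5.509 > h_f = 4.2 in: the block extends into the web. Split into flange-overhang and web parts.
C_f = 0.85 f'_c (b_f − b_w) h_f = 0.85 × 4.5 × (21 − 15.6) × 4.2 = 86.8 kips.
Remaining web compression depth: a_w = (T − C_f)/(0.85 f'_c b_w) = (442.5 − 86.8)/(0.85 × 4.5 × 15.6) = 5.961 in.
M_n = C_f(d − h_f/2) + (T − C_f)(d − a_w/2) = 86.8 × (21.5 − 2.1) + 355.7 × (21.5 − 2.9805) = 1683.9 + 6587.4 = 8271.3 kip·in.
M_n = 8271.3/12 = 689.28 kip·ft.

M_n ≈ 689 kip·ft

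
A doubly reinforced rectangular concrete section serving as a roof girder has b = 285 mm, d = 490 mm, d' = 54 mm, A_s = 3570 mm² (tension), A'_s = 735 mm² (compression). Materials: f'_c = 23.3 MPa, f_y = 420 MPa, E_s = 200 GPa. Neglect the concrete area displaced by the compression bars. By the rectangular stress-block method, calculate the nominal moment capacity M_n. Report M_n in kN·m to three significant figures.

M_n ≈ 592 kN·m

Assume both tension and compression steel yield.
Net tension couple steel: A_s − A'_s = 2835 mm².
a = (A_s − A'_s) f_y / (0.85 f'_c b) = 1190700/(0.85 × 23.3 × 285) = 210.95 mm.
c = a/β₁ = 210.95/0.85 = 248.18 mm; ε'_s = 0.003(c − d')/c = 0.0023 ≥ f_y/E_s = 0.0021, so compression steel does yield.
M_n = (A_s − A'_s) f_y (d − a/2) + A'_s f_y (d − d') = [1190700 × (490 − 105.475) + 308700 × (490 − 54)] × 10⁻⁶ = 457.85 + 134.59 = 592.44 kN·m.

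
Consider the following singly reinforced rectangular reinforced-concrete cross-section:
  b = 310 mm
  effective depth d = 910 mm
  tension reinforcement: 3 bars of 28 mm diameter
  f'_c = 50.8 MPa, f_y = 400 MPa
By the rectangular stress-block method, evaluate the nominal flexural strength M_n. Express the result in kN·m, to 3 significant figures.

M_n ≈ 652 kN·m

A_s = 3 × 616 = 1848 mm².
T = A_s f_y = 1848 × 400 = 739200 N = 739.2 kN.
From C = T: a = T/(0.85 f'_c b) = 739200/(0.85 × 50.8 × 310) = 55.22 mm.
M_n = T(d − a/2) = 739.2 kN × (910 − 27.61) mm = 652.26 kN·m.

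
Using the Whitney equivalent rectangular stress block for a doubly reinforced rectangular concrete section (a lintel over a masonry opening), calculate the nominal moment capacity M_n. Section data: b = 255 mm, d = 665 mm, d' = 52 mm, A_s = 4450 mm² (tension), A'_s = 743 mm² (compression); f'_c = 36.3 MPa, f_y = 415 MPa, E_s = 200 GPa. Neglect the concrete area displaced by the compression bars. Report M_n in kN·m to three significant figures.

Assume both tension and compression steel yield.
Net tension couple steel: A_s − A'_s = 3707 mm².
a = (A_s − A'_s) f_y / (0.85 f'_c b) = 1538405/(0.85 × 36.3 × 255) = 195.53 mm.
c = a/β₁ = 195.53/0.791 = 247.19 mm; ε'_s = 0.003(c − d')/c = 0.0024 ≥ f_y/E_s = 0.0021, so compression steel does yield.
M_n = (A_s − A'_s) f_y (d − a/2) + A'_s f_y (d − d') = [1538405 × (665 − 97.765) + 308345 × (665 − 52)] × 10⁻⁶ = 872.64 + 189.02 = 1061.66 kN·m.

M_n ≈ 1060 kN·m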